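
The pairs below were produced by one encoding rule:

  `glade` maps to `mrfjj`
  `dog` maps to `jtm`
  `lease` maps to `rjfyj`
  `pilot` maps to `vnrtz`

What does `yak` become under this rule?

efq

The shift depends on letter class: consonant g→m is +6, but vowel a→f is +5. Two shifts are in play — +5 for a/e/i/o/u, +6 for every other letter.
For yak: y(cons)+6=e, a(vowel)+5=f, k(cons)+6=q.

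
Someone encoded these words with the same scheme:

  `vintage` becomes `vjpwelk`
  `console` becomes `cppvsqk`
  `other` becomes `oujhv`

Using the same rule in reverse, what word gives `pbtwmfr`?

The shift increases by 1 at each position, starting from +0: 0, 1, 2, ….
Reversing it on pbtwmfr: p−0=p, b−1=a, t−2=r, w−3=t, m−4=i, f−5=a, r−6=l.

partial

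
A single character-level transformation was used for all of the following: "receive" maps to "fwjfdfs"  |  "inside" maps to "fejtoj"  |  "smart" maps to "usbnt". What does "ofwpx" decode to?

The output letters match the input read backwards, each shifted +1: receive reversed is eviecer. The word is reversed, then every letter is shifted forward by 1.
Undoing it on ofwpx: shift back: o−1=n, f−1=e, w−1=v, p−1=o, x−1=w → nevow; then reverse → woven.

woven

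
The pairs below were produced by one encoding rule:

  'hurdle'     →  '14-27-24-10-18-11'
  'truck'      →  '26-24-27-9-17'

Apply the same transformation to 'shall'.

h is letter #8 and maps to 14: an offset of 6. The number is (letter's place in the alphabet, a=1) + 6.
For shall: s=19→25, h=8→14, a=1→7, l=12→18, l=12→18.

25-14-7-18-18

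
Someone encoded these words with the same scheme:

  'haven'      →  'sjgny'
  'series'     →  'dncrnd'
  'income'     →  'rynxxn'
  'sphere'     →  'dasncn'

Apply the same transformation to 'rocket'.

The shift depends on letter class: consonant h→s is +11, but vowel a→j is +9. The rule splits by letter class: vowels +9, consonants +11.
For rocket: r(cons)+11=c, o(vowel)+9=x, c(cons)+11=n, k(cons)+11=v, e(vowel)+9=n, t(cons)+11=e.

cxnvne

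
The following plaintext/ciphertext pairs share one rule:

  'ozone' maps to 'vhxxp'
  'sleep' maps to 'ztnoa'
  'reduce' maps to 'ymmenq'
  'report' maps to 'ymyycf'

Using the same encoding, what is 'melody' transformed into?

In ozone: o→v is +7, z→h is +8, o→x is +9, n→x is +10 — the shift increases by 1 each position. Each letter shifts forward by (position + 7), i.e. 7, 8, 9, … — the shift grows by one for each successive letter.
On melody: m+7=t, e+8=m, l+9=u, o+10=y, d+11=o, y+12=k.

tmuyok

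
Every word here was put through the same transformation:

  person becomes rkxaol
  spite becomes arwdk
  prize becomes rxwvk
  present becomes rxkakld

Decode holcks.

p(15)→r(17) and e(4)→k(10) fit y≡3x+24 (mod 26); the inverse of 3 mod 26 is 9. Each letter's alphabet position (a=0..z=25) is mapped through 3·x+24 mod 26 — an affine cipher.
Reversing it on holcks: h(7)→9·(7−24)≡3=d; o(14)→9·(14−24)≡14=o; l(11)→9·(11−24)≡13=n; c(2)→9·(2−24)≡10=k; k(10)→9·(10−24)≡4=e; s(18)→9·(18−24)≡24=y (all mod 26).

donkey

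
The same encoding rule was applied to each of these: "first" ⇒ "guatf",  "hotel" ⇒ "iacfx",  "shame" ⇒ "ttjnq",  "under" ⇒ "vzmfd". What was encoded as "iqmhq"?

hedge

Shifts by position in first: pos 0: f→g (+1), pos 1: i→u (+12), pos 2: r→a (+9), pos 3: s→t (+1), pos 4: t→f (+12) — repeating every 3. It's a Vigenère-style cipher with numeric key [1,12,9]: position i shifts by key[i mod 3].
Reversing it on iqmhq: i−1=h, q−12=e, m−9=d, h−1=g, q−12=e.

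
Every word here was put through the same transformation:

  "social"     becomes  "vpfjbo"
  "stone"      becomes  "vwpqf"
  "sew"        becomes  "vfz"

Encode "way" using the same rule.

The shift depends on letter class: consonant s→v is +3, but vowel o→p is +1. Two shifts are in play — +1 for a/e/i/o/u, +3 for every other letter.
For way: w(cons)+3=z, a(vowel)+1=b, y(cons)+3=b.

zbb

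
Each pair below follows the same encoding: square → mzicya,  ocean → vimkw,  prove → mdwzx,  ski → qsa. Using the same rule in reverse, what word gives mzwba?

The output letters match the input read backwards, each shifted +8: square reversed is erauqs. Two steps: reverse the string, then apply a Caesar shift of +8.
Decoding mzwba: shift back: m−8=e, z−8=r, w−8=o, b−8=t, a−8=s → erots; then reverse → store.

store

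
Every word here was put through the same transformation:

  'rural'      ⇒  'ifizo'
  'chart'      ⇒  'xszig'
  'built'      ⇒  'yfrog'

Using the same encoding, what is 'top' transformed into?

glk

Each pair mirrors across the alphabet (r↔i, u↔f, r↔i): positions sum to 25. Letters are reflected about the middle of the alphabet (position → 25−position): Atbash.
On top: t↔g, o↔l, p↔k.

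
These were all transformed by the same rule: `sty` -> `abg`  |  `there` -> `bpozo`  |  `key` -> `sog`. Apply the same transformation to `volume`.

dyteuo

Vowels shift forward by 10 and consonants shift forward by 8.
Applying it to volume: v(cons)+8=d, o(vowel)+10=y, l(cons)+8=t, u(vowel)+10=e, m(cons)+8=u, e(vowel)+10=o.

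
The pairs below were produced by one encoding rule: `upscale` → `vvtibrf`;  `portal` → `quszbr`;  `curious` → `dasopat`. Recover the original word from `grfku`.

Shifts by position in upscale: pos 0: u→v (+1), pos 1: p→v (+6), pos 2: s→t (+1), pos 3: c→i (+6) — repeating every 2. It's a Vigenère-style cipher with numeric key [1,6]: position i shifts by key[i mod 2].
Reversing it on grfku: g−1=f, r−6=l, f−1=e, k−6=e, u−1=t.

fleet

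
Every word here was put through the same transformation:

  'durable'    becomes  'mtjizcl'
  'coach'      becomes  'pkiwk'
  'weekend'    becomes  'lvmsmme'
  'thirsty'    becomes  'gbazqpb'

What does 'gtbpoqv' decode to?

The output letters match the input read backwards, each shifted +8: durable reversed is elbarud. The word is reversed, then every letter is shifted forward by 8.
Reversing it on gtbpoqv: shift back: g−8=y, t−8=l, b−8=t, p−8=h, o−8=g, q−8=i, v−8=n → ylthgin; then reverse → nightly.

nightly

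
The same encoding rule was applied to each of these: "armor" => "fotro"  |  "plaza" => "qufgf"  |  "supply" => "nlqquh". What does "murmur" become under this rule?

Treating letters as 0–25, the rule is x ↦ 25x + 5 (mod 26).
Applying it to murmur: m(12)→25·12+5≡19=t; u(20)→25·20+5≡11=l; r(17)→25·17+5≡14=o; m(12)→25·12+5≡19=t; u(20)→25·20+5≡11=l; r(17)→25·17+5≡14=o (all mod 26).

tlotlo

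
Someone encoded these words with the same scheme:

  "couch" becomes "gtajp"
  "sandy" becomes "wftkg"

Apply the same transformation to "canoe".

gftvm

Letter i (0-indexed) is shifted by i+4, so successive shifts are 4, 5, 6, ….
For canoe: c+4=g, a+5=f, n+6=t, o+7=v, e+8=m.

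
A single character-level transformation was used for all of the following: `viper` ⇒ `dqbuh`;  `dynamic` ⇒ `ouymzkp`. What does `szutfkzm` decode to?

anything

The output letters match the input read backwards, each shifted +12: viper reversed is repiv. Read the word backwards and shift each letter +12.
Reversing it on szutfkzm: shift back: s−12=g, z−12=n, u−12=i, t−12=h, f−12=t, k−12=y, z−12=n, m−12=a → gnihtyna; then reverse → anything.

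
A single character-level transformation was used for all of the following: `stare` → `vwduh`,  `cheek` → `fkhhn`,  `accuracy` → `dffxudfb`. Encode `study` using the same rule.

vwxgb

It's a constant shift of +3 (ROT3).
For study: s+3=v, t+3=w, u+3=x, d+3=g, y+3=b.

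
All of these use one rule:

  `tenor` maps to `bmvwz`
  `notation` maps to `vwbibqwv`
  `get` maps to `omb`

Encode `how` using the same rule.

Every letter moves 8 places later in the alphabet, wrapping around z→a.
Applying it to how: h+8=p, o+8=w, w+8=e.

pwe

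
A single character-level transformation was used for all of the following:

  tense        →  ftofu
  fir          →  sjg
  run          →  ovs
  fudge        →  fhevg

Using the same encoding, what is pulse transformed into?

The word is reversed, then every letter is shifted forward by 1.
On pulse: reverse → eslup; then shift: e+1=f, s+1=t, l+1=m, u+1=v, p+1=q.

ftmvq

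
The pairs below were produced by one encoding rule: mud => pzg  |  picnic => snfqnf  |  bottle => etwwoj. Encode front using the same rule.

iutqw

Vowels shift forward by 5 and consonants shift forward by 3.
On front: f(cons)+3=i, r(cons)+3=u, o(vowel)+5=t, n(cons)+3=q, t(cons)+3=w.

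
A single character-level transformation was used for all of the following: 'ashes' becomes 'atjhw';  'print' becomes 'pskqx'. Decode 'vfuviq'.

In ashes: a→a is +0, s→t is +1, h→j is +2, e→h is +3 — the shift increases by 1 each position. Each letter shifts forward by its position index (0, 1, 2, …) — the shift grows by one for each successive letter.
Undoing it on vfuviq: v−0=v, f−1=e, u−2=s, v−3=s, i−4=e, q−5=l.

vessel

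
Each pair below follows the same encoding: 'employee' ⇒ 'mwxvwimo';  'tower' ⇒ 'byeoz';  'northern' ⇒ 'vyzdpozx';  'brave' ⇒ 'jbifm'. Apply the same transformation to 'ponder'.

xyvnmb

It's a Vigenère-style cipher with numeric key [8,10]: position i shifts by key[i mod 2].
For ponder: p+8=x, o+10=y, n+8=v, d+10=n, e+8=m, r+10=b.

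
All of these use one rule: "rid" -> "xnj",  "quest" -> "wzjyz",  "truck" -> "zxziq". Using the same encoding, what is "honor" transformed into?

The shift depends on letter class: consonant r→x is +6, but vowel i→n is +5. The rule splits by letter class: vowels +5, consonants +6.
Applying it to honor: h(cons)+6=n, o(vowel)+5=t, n(cons)+6=t, o(vowel)+5=t, r(cons)+6=x.

ntttx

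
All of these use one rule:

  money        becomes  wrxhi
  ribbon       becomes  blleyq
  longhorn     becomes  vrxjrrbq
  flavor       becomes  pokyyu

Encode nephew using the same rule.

xhzkoz

The shifts repeat in a cycle of length 2: positions 0,1,… shift by +10, +3, then the pattern repeats.
On nephew: n+10=x, e+3=h, p+10=z, h+3=k, e+10=o, w+3=z.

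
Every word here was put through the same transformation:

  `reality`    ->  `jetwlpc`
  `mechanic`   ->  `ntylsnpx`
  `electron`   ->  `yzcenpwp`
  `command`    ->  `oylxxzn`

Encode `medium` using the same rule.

Read the word backwards and shift each letter +11.
On medium: reverse → muidem; then shift: m+11=x, u+11=f, i+11=t, d+11=o, e+11=p, m+11=x.

xftopx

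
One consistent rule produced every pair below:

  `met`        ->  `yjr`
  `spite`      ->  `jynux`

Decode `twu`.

pro

The output letters match the input read backwards, each shifted +5: met reversed is tem. Read the word backwards and shift each letter +5.
Decoding twu: shift back: t−5=o, w−5=r, u−5=p → orp; then reverse → pro.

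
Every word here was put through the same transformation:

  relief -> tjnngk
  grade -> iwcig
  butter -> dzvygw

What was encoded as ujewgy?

Shifts by position in relief: pos 0: r→t (+2), pos 1: e→j (+5), pos 2: l→n (+2), pos 3: i→n (+5) — repeating every 2. The shifts repeat in a cycle of length 2: positions 0,1,… shift by +2, +5, then the pattern repeats.
Undoing it on ujewgy: u−2=s, j−5=e, e−2=c, w−5=r, g−2=e, y−5=t.

secret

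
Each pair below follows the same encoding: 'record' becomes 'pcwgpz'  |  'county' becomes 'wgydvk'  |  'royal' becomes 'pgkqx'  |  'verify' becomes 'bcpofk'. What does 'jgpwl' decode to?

Treating letters as 0–25, the rule is x ↦ 3x + 16 (mod 26).
Reversing it on jgpwl: j(9)→9·(9−16)≡15=p; g(6)→9·(6−16)≡14=o; p(15)→9·(15−16)≡17=r; w(22)→9·(22−16)≡2=c; l(11)→9·(11−16)≡7=h (all mod 26).

porch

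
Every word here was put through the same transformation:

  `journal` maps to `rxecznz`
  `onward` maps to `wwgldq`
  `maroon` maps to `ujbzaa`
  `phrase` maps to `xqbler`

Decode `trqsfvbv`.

Each letter shifts forward by (position + 8), i.e. 8, 9, 10, … — the shift grows by one for each successive letter.
Reversing it on trqsfvbv: t−8=l, r−9=i, q−10=g, s−11=h, f−12=t, v−13=i, b−14=n, v−15=g.

lighting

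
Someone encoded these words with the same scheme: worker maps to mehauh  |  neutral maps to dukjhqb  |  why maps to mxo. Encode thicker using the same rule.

It's a constant shift of +16 (ROT16).
On thicker: t+16=j, h+16=x, i+16=y, c+16=s, k+16=a, e+16=u, r+16=h.

jxysauh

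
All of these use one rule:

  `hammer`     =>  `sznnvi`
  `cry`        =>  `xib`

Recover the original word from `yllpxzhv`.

bookcase

Each pair mirrors across the alphabet (h↔s, a↔z, m↔n): positions sum to 25. This is the alphabet-reversal cipher (Atbash): a becomes z, b becomes y, etc.
Undoing it on yllpxzhv: y↔b, l↔o, l↔o, p↔k, x↔c, z↔a, h↔s, v↔e.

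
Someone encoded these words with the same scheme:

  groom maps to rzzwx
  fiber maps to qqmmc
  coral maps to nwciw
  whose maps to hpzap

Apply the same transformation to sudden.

Shifts by position in groom: pos 0: g→r (+11), pos 1: r→z (+8), pos 2: o→z (+11), pos 3: o→w (+8) — repeating every 2. It's a Vigenère-style cipher with numeric key [11,8]: position i shifts by key[i mod 2].
Applying it to sudden: s+11=d, u+8=c, d+11=o, d+8=l, e+11=p, n+8=v.

dcolpv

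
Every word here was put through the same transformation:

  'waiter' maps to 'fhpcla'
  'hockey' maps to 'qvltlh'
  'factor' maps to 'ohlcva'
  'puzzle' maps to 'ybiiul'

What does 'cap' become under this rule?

Two shifts are in play — +7 for a/e/i/o/u, +9 for every other letter.
On cap: c(cons)+9=l, a(vowel)+7=h, p(cons)+9=y.

lhy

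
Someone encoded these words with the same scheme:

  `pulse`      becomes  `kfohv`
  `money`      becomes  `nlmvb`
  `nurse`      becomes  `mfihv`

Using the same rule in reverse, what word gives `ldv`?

Each pair mirrors across the alphabet (p↔k, u↔f, l↔o): positions sum to 25. Letters are reflected about the middle of the alphabet (position → 25−position): Atbash.
Decoding ldv: l↔o, d↔w, v↔e.

owe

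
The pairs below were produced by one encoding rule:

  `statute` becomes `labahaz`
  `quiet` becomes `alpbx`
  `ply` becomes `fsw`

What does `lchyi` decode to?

The word is reversed, then every letter is shifted forward by 7.
Undoing it on lchyi: shift back: l−7=e, c−7=v, h−7=a, y−7=r, i−7=b → evarb; then reverse → brave.

brave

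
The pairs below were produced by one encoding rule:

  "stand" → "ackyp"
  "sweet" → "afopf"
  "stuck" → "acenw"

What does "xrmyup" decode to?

In stand: s→a is +8, t→c is +9, a→k is +10, n→y is +11 — the shift increases by 1 each position. Each letter shifts forward by (position + 8), i.e. 8, 9, 10, … — the shift grows by one for each successive letter.
Decoding xrmyup: x−8=p, r−9=i, m−10=c, y−11=n, u−12=i, p−13=c.

picnic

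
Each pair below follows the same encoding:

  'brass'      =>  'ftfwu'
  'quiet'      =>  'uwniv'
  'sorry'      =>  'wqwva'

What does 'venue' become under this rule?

Shifts by position in brass: pos 0: b→f (+4), pos 1: r→t (+2), pos 2: a→f (+5), pos 3: s→w (+4), pos 4: s→u (+2) — repeating every 3. A repeating key of period 3 is used — shifts +4, +2, +5 over and over.
For venue: v+4=z, e+2=g, n+5=s, u+4=y, e+2=g.

zgsyg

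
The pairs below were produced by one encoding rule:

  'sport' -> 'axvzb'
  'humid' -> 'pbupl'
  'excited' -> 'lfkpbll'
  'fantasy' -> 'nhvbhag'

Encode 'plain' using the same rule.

The shift depends on letter class: consonant s→a is +8, but vowel o→v is +7. Vowels shift forward by 7 and consonants shift forward by 8.
On plain: p(cons)+8=x, l(cons)+8=t, a(vowel)+7=h, i(vowel)+7=p, n(cons)+8=v.

xthpv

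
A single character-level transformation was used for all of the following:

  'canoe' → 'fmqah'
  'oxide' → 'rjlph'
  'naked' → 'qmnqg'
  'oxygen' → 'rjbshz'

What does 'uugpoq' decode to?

riddle

Shifts by position in canoe: pos 0: c→f (+3), pos 1: a→m (+12), pos 2: n→q (+3), pos 3: o→a (+12) — repeating every 2. The shifts repeat in a cycle of length 2: positions 0,1,… shift by +3, +12, then the pattern repeats.
Decoding uugpoq: u−3=r, u−12=i, g−3=d, p−12=d, o−3=l, q−12=e.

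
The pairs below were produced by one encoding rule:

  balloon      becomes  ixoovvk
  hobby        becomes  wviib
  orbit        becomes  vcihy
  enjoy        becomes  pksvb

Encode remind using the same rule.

Treating letters as 0–25, the rule is x ↦ 11x + 23 (mod 26).
For remind: r(17)→11·17+23≡2=c; e(4)→11·4+23≡15=p; m(12)→11·12+23≡25=z; i(8)→11·8+23≡7=h; n(13)→11·13+23≡10=k; d(3)→11·3+23≡4=e (all mod 26).

cpzhke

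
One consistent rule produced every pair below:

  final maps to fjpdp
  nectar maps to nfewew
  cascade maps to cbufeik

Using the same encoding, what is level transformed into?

lfxhp

Each letter shifts forward by its position index (0, 1, 2, …) — the shift grows by one for each successive letter.
For level: l+0=l, e+1=f, v+2=x, e+3=h, l+4=p.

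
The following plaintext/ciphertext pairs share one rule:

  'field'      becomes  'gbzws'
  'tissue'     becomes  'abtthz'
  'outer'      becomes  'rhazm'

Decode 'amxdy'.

tramp

f(5)→g(6) and i(8)→b(1) fit y≡7x+23 (mod 26); the inverse of 7 mod 26 is 15. Each letter's alphabet position (a=0..z=25) is mapped through 7·x+23 mod 26 — an affine cipher.
Undoing it on amxdy: a(0)→15·(0−23)≡19=t; m(12)→15·(12−23)≡17=r; x(23)→15·(23−23)≡0=a; d(3)→15·(3−23)≡12=m; y(24)→15·(24−23)≡15=p (all mod 26).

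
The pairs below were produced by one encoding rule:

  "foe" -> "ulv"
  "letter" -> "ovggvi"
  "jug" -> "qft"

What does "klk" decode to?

pop

Each pair mirrors across the alphabet (f↔u, o↔l, e↔v): positions sum to 25. Each letter is replaced by its mirror in the alphabet: a↔z, b↔y, c↔x, and so on (the Atbash cipher).
Undoing it on klk: k↔p, l↔o, k↔p.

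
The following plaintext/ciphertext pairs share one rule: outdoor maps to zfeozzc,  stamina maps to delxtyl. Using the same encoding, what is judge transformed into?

Compare letters: o→z is +11, u→f is +11, t→e is +11 — a constant shift. Every letter moves 11 places later in the alphabet, wrapping around z→a.
On judge: j+11=u, u+11=f, d+11=o, g+11=r, e+11=p.

uforp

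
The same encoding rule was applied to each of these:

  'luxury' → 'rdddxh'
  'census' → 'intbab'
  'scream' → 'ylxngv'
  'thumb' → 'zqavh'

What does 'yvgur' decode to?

The shifts repeat in a cycle of length 2: positions 0,1,… shift by +6, +9, then the pattern repeats.
Reversing it on yvgur: y−6=s, v−9=m, g−6=a, u−9=l, r−6=l.

small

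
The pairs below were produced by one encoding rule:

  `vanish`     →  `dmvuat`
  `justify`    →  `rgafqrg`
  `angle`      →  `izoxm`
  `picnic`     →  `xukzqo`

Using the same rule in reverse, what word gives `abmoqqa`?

Shifts by position in vanish: pos 0: v→d (+8), pos 1: a→m (+12), pos 2: n→v (+8), pos 3: i→u (+12) — repeating every 2. The shifts repeat in a cycle of length 2: positions 0,1,… shift by +8, +12, then the pattern repeats.
Undoing it on abmoqqa: a−8=s, b−12=p, m−8=e, o−12=c, q−8=i, q−12=e, a−8=s.

species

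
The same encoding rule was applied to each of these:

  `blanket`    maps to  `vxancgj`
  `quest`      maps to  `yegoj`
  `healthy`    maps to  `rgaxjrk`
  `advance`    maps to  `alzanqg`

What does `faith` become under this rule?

b(1)→v(21) and l(11)→x(23) fit y≡21x+0 (mod 26); the inverse of 21 mod 26 is 5. Treating letters as 0–25, the rule is x ↦ 21x + 0 (mod 26).
On faith: f(5)→21·5+0≡1=b; a(0)→21·0+0≡0=a; i(8)→21·8+0≡12=m; t(19)→21·19+0≡9=j; h(7)→21·7+0≡17=r (all mod 26).

bamjr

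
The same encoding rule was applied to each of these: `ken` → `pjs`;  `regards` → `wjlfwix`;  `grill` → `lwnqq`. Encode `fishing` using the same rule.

Compare letters: k→p is +5, e→j is +5, n→s is +5 — a constant shift. Each letter is shifted forward by 5 in the alphabet (a Caesar shift of +5).
On fishing: f+5=k, i+5=n, s+5=x, h+5=m, i+5=n, n+5=s, g+5=l.

knxmnsl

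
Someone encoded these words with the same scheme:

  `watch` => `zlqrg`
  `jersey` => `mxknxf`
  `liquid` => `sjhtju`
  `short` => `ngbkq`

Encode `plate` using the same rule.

eslqx

w(22)→z(25) and a(0)→l(11) fit y≡3x+11 (mod 26); the inverse of 3 mod 26 is 9. This is an affine cipher: with a=0,…,z=25, each position x becomes (3x+11) mod 26.
Applying it to plate: p(15)→3·15+11≡4=e; l(11)→3·11+11≡18=s; a(0)→3·0+11≡11=l; t(19)→3·19+11≡16=q; e(4)→3·4+11≡23=x (all mod 26).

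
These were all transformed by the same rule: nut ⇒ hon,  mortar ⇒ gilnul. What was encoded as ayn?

It's a constant shift of +20 (ROT20).
Decoding ayn: a−20=g, y−20=e, n−20=t.

get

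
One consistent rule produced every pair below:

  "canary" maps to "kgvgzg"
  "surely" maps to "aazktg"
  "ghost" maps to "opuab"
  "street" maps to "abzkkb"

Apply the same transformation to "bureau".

jazkga

The shift depends on letter class: consonant c→k is +8, but vowel a→g is +6. The rule splits by letter class: vowels +6, consonants +8.
For bureau: b(cons)+8=j, u(vowel)+6=a, r(cons)+8=z, e(vowel)+6=k, a(vowel)+6=g, u(vowel)+6=a.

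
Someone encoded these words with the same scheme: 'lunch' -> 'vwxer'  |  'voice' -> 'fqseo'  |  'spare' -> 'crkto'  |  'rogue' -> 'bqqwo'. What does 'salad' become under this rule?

ccvcn

Shifts by position in lunch: pos 0: l→v (+10), pos 1: u→w (+2), pos 2: n→x (+10), pos 3: c→e (+2) — repeating every 2. It's a Vigenère-style cipher with numeric key [10,2]: position i shifts by key[i mod 2].
For salad: s+10=c, a+2=c, l+10=v, a+2=c, d+10=n.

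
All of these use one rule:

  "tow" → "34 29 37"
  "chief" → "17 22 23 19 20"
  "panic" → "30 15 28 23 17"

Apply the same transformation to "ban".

16 15 28

t is letter #20 and maps to 34: an offset of 14. The number is (letter's place in the alphabet, a=1) + 14.
Applying it to ban: b=2→16, a=1→15, n=14→28.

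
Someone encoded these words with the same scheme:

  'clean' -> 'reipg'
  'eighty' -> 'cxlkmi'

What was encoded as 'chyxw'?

study

The output letters match the input read backwards, each shifted +4: clean reversed is naelc. Read the word backwards and shift each letter +4.
Undoing it on chyxw: shift back: c−4=y, h−4=d, y−4=u, x−4=t, w−4=s → yduts; then reverse → study.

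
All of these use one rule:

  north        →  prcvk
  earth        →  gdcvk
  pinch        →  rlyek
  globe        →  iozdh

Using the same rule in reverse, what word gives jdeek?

Shifts by position in north: pos 0: n→p (+2), pos 1: o→r (+3), pos 2: r→c (+11), pos 3: t→v (+2), pos 4: h→k (+3) — repeating every 3. The shifts repeat in a cycle of length 3: positions 0,1,… shift by +2, +3, +11, then the pattern repeats.
Decoding jdeek: j−2=h, d−3=a, e−11=t, e−2=c, k−3=h.

hatch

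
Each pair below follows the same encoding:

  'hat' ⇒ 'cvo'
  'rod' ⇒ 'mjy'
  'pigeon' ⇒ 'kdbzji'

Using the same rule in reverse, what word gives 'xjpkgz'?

couple

Compare letters: h→c is +21, a→v is +21, t→o is +21 — a constant shift. Every letter moves 21 places later in the alphabet, wrapping around z→a.
Reversing it on xjpkgz: x−21=c, j−21=o, p−21=u, k−21=p, g−21=l, z−21=e.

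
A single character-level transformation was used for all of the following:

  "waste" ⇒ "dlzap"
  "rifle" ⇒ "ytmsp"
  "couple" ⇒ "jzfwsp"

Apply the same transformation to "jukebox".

qfrpize

The shift depends on letter class: consonant w→d is +7, but vowel a→l is +11. Two shifts are in play — +11 for a/e/i/o/u, +7 for every other letter.
On jukebox: j(cons)+7=q, u(vowel)+11=f, k(cons)+7=r, e(vowel)+11=p, b(cons)+7=i, o(vowel)+11=z, x(cons)+7=e.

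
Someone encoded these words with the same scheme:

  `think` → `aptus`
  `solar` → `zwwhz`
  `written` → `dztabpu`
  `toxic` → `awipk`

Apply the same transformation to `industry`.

Shifts by position in think: pos 0: t→a (+7), pos 1: h→p (+8), pos 2: i→t (+11), pos 3: n→u (+7), pos 4: k→s (+8) — repeating every 3. It's a Vigenère-style cipher with numeric key [7,8,11]: position i shifts by key[i mod 3].
For industry: i+7=p, n+8=v, d+11=o, u+7=b, s+8=a, t+11=e, r+7=y, y+8=g.

pvobaeyg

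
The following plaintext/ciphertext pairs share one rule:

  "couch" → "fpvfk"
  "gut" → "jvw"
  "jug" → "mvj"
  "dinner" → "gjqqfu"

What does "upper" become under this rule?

The shift depends on letter class: consonant c→f is +3, but vowel o→p is +1. The rule splits by letter class: vowels +1, consonants +3.
For upper: u(vowel)+1=v, p(cons)+3=s, p(cons)+3=s, e(vowel)+1=f, r(cons)+3=u.

vssfu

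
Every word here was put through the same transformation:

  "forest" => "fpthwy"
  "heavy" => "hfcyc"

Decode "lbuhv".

In forest: f→f is +0, o→p is +1, r→t is +2, e→h is +3 — the shift increases by 1 each position. Each letter shifts forward by its position index (0, 1, 2, …) — the shift grows by one for each successive letter.
Reversing it on lbuhv: l−0=l, b−1=a, u−2=s, h−3=e, v−4=r.

laser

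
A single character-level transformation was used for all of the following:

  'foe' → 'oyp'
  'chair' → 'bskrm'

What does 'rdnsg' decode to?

width

The output letters match the input read backwards, each shifted +10: foe reversed is eof. Two steps: reverse the string, then apply a Caesar shift of +10.
Undoing it on rdnsg: shift back: r−10=h, d−10=t, n−10=d, s−10=i, g−10=w → htdiw; then reverse → width.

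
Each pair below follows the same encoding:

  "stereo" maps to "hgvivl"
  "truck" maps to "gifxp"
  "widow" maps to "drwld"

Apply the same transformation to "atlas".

Each letter is replaced by its mirror in the alphabet: a↔z, b↔y, c↔x, and so on (the Atbash cipher).
Applying it to atlas: a↔z, t↔g, l↔o, a↔z, s↔h.

zgozh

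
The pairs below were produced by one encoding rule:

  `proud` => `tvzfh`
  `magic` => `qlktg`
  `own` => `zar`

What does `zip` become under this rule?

dtt

The shift depends on letter class: consonant p→t is +4, but vowel o→z is +11. Vowels shift forward by 11 and consonants shift forward by 4.
Applying it to zip: z(cons)+4=d, i(vowel)+11=t, p(cons)+4=t.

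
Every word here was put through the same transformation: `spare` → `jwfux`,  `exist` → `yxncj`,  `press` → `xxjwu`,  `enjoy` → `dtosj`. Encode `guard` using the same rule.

iwfzl

The output letters match the input read backwards, each shifted +5: spare reversed is eraps. The word is reversed, then every letter is shifted forward by 5.
For guard: reverse → draug; then shift: d+5=i, r+5=w, a+5=f, u+5=z, g+5=l.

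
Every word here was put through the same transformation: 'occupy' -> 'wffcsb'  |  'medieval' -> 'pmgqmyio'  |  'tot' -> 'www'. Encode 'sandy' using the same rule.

viqgb

The shift depends on letter class: consonant c→f is +3, but vowel o→w is +8. The rule splits by letter class: vowels +8, consonants +3.
For sandy: s(cons)+3=v, a(vowel)+8=i, n(cons)+3=q, d(cons)+3=g, y(cons)+3=b.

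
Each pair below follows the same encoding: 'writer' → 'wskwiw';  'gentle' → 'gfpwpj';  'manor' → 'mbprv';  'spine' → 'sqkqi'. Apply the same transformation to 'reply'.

In writer: w→w is +0, r→s is +1, i→k is +2, t→w is +3 — the shift increases by 1 each position. Letter i (0-indexed) is shifted by i+0, so successive shifts are 0, 1, 2, ….
Applying it to reply: r+0=r, e+1=f, p+2=r, l+3=o, y+4=c.

rfroc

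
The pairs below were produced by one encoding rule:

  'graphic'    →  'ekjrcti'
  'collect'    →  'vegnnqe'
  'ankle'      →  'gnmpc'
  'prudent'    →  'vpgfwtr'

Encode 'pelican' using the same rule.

pcekngr

The word is reversed, then every letter is shifted forward by 2.
On pelican: reverse → nacilep; then shift: n+2=p, a+2=c, c+2=e, i+2=k, l+2=n, e+2=g, p+2=r.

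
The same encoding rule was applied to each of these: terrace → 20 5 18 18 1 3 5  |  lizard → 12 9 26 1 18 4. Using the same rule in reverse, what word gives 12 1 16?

lap

t is letter #20 and maps to 20: an offset of 0. Each letter is replaced by its alphabet position (a=1, b=2, …, z=26).
Decoding 12 1 16: 12=l, 1=a, 16=p.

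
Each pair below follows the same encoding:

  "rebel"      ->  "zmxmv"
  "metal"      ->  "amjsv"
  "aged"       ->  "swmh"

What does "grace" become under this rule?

wzscm

Each letter's alphabet position (a=0..z=25) is mapped through 5·x+18 mod 26 — an affine cipher.
On grace: g(6)→5·6+18≡22=w; r(17)→5·17+18≡25=z; a(0)→5·0+18≡18=s; c(2)→5·2+18≡2=c; e(4)→5·4+18≡12=m (all mod 26).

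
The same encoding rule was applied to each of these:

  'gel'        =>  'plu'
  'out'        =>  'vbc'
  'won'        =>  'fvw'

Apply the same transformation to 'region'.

The shift depends on letter class: consonant g→p is +9, but vowel e→l is +7. Two shifts are in play — +7 for a/e/i/o/u, +9 for every other letter.
For region: r(cons)+9=a, e(vowel)+7=l, g(cons)+9=p, i(vowel)+7=p, o(vowel)+7=v, n(cons)+9=w.

alppvw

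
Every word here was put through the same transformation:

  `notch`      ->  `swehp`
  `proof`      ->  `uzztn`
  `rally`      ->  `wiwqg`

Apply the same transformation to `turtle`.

yccytp

Shifts by position in notch: pos 0: n→s (+5), pos 1: o→w (+8), pos 2: t→e (+11), pos 3: c→h (+5), pos 4: h→p (+8) — repeating every 3. A repeating key of period 3 is used — shifts +5, +8, +11 over and over.
On turtle: t+5=y, u+8=c, r+11=c, t+5=y, l+8=t, e+11=p.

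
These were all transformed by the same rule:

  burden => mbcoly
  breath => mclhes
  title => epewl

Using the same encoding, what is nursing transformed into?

The shift depends on letter class: consonant b→m is +11, but vowel u→b is +7. Vowels shift forward by 7 and consonants shift forward by 11.
For nursing: n(cons)+11=y, u(vowel)+7=b, r(cons)+11=c, s(cons)+11=d, i(vowel)+7=p, n(cons)+11=y, g(cons)+11=r.

ybcdpyr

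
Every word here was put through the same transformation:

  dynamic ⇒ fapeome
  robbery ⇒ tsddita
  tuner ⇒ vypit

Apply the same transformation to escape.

Vowels shift forward by 4 and consonants shift forward by 2.
For escape: e(vowel)+4=i, s(cons)+2=u, c(cons)+2=e, a(vowel)+4=e, p(cons)+2=r, e(vowel)+4=i.

iueeri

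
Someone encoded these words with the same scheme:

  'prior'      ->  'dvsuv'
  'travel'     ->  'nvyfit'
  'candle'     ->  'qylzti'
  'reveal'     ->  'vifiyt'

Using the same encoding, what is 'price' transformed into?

Treating letters as 0–25, the rule is x ↦ 9x + 24 (mod 26).
Applying it to price: p(15)→9·15+24≡3=d; r(17)→9·17+24≡21=v; i(8)→9·8+24≡18=s; c(2)→9·2+24≡16=q; e(4)→9·4+24≡8=i (all mod 26).

dvsqi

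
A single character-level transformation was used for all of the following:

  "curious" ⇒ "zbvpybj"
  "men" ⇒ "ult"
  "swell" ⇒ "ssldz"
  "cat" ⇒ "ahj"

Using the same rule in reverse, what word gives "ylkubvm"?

Two steps: reverse the string, then apply a Caesar shift of +7.
Decoding ylkubvm: shift back: y−7=r, l−7=e, k−7=d, u−7=n, b−7=u, v−7=o, m−7=f → rednuof; then reverse → founder.

founder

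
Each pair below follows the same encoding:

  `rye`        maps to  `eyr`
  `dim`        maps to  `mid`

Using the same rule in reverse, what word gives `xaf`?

The output letters match the input read backwards: rye reversed is eyr. The word is simply reversed.
Undoing it on xaf: then reverse → fax.

fax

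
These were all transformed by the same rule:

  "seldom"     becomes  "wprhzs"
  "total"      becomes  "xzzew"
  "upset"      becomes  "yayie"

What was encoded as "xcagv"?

Shifts by position in seldom: pos 0: s→w (+4), pos 1: e→p (+11), pos 2: l→r (+6), pos 3: d→h (+4), pos 4: o→z (+11), pos 5: m→s (+6) — repeating every 3. The shifts repeat in a cycle of length 3: positions 0,1,… shift by +4, +11, +6, then the pattern repeats.
Undoing it on xcagv: x−4=t, c−11=r, a−6=u, g−4=c, v−11=k.

truck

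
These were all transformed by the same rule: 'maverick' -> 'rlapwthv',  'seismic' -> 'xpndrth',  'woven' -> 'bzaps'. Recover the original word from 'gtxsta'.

Shifts by position in maverick: pos 0: m→r (+5), pos 1: a→l (+11), pos 2: v→a (+5), pos 3: e→p (+11) — repeating every 2. It's a Vigenère-style cipher with numeric key [5,11]: position i shifts by key[i mod 2].
Decoding gtxsta: g−5=b, t−11=i, x−5=s, s−11=h, t−5=o, a−11=p.

bishop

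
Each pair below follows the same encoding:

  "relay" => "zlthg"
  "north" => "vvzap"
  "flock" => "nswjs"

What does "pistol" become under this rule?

xpaaws

Shifts by position in relay: pos 0: r→z (+8), pos 1: e→l (+7), pos 2: l→t (+8), pos 3: a→h (+7) — repeating every 2. It's a Vigenère-style cipher with numeric key [8,7]: position i shifts by key[i mod 2].
For pistol: p+8=x, i+7=p, s+8=a, t+7=a, o+8=w, l+7=s.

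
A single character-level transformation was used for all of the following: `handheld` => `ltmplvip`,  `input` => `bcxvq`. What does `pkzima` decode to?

The output letters match the input read backwards, each shifted +8: handheld reversed is dlehdnah. The word is reversed, then every letter is shifted forward by 8.
Decoding pkzima: shift back: p−8=h, k−8=c, z−8=r, i−8=a, m−8=e, a−8=s → hcraes; then reverse → search.

search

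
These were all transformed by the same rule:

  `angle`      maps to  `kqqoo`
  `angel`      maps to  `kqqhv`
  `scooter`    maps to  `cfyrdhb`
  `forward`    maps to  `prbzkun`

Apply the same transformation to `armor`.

kuwrb

It's a Vigenère-style cipher with numeric key [10,3]: position i shifts by key[i mod 2].
On armor: a+10=k, r+3=u, m+10=w, o+3=r, r+10=b.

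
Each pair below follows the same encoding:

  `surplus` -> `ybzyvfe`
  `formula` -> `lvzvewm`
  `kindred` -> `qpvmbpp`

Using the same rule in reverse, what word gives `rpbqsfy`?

lithium

In surplus: s→y is +6, u→b is +7, r→z is +8, p→y is +9 — the shift increases by 1 each position. Each letter shifts forward by (position + 6), i.e. 6, 7, 8, … — the shift grows by one for each successive letter.
Decoding rpbqsfy: r−6=l, p−7=i, b−8=t, q−9=h, s−10=i, f−11=u, y−12=m.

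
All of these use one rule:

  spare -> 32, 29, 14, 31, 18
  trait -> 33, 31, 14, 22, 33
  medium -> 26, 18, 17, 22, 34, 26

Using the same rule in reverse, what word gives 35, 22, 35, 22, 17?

vivid

s is letter #19 and maps to 32: an offset of 13. The number is (letter's place in the alphabet, a=1) + 13.
Reversing it on 35, 22, 35, 22, 17: 35→(35−13)÷1=22=v, 22→(22−13)÷1=9=i, 35→(35−13)÷1=22=v, 22→(22−13)÷1=9=i, 17→(17−13)÷1=4=d.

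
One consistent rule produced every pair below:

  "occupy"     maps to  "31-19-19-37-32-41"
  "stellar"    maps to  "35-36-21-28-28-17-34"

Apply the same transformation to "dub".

o is letter #15 and maps to 31: an offset of 16. The number is (letter's place in the alphabet, a=1) + 16.
For dub: d=4→20, u=21→37, b=2→18.

20-37-18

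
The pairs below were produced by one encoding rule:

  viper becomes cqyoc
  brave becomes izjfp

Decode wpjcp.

In viper: v→c is +7, i→q is +8, p→y is +9, e→o is +10 — the shift increases by 1 each position. The shift increases by 1 at each position, starting from +7: 7, 8, 9, ….
Undoing it on wpjcp: w−7=p, p−8=h, j−9=a, c−10=s, p−11=e.

phase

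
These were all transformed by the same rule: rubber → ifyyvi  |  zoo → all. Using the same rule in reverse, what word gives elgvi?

voter

Each pair mirrors across the alphabet (r↔i, u↔f, b↔y): positions sum to 25. This is the alphabet-reversal cipher (Atbash): a becomes z, b becomes y, etc.
Reversing it on elgvi: e↔v, l↔o, g↔t, v↔e, i↔r.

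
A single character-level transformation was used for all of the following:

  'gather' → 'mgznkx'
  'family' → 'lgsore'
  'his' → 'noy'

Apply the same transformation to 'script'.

This is a Caesar cipher with shift 6.
On script: s+6=y, c+6=i, r+6=x, i+6=o, p+6=v, t+6=z.

yixovz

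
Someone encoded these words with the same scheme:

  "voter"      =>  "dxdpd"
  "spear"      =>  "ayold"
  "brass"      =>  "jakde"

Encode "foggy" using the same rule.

Each letter shifts forward by (position + 8), i.e. 8, 9, 10, … — the shift grows by one for each successive letter.
Applying it to foggy: f+8=n, o+9=x, g+10=q, g+11=r, y+12=k.

nxqrk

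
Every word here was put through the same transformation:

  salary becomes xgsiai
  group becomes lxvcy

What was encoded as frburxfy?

The shift increases by 1 at each position, starting from +5: 5, 6, 7, ….
Decoding frburxfy: f−5=a, r−6=l, b−7=u, u−8=m, r−9=i, x−10=n, f−11=u, y−12=m.

aluminum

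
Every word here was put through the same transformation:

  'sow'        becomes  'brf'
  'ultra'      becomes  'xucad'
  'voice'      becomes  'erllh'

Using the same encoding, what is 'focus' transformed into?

orlxb

The shift depends on letter class: consonant s→b is +9, but vowel o→r is +3. Two shifts are in play — +3 for a/e/i/o/u, +9 for every other letter.
Applying it to focus: f(cons)+9=o, o(vowel)+3=r, c(cons)+9=l, u(vowel)+3=x, s(cons)+9=b.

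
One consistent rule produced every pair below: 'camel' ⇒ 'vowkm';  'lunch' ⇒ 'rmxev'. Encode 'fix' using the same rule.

hsp

The output letters match the input read backwards, each shifted +10: camel reversed is lemac. The word is reversed, then every letter is shifted forward by 10.
On fix: reverse → xif; then shift: x+10=h, i+10=s, f+10=p.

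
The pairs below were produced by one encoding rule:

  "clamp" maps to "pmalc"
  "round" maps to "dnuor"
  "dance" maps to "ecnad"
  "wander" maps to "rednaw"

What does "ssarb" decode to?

brass

The output letters match the input read backwards: clamp reversed is pmalc. The word is simply reversed.
Undoing it on ssarb: then reverse → brass.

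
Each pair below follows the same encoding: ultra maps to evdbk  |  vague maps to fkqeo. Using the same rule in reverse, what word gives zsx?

pin

Compare letters: u→e is +10, l→v is +10, t→d is +10 — a constant shift. It's a constant shift of +10 (ROT10).
Decoding zsx: z−10=p, s−10=i, x−10=n.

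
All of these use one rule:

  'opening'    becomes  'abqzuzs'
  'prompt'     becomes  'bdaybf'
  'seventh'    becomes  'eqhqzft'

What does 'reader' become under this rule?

Compare letters: o→a is +12, p→b is +12, e→q is +12 — a constant shift. Every letter moves 12 places later in the alphabet, wrapping around z→a.
Applying it to reader: r+12=d, e+12=q, a+12=m, d+12=p, e+12=q, r+12=d.

dqmpqd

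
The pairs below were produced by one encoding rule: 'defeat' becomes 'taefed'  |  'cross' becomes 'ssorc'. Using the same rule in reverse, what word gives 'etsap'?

paste

The output letters match the input read backwards: defeat reversed is taefed. It's just the letters in reverse order.
Decoding etsap: then reverse → paste.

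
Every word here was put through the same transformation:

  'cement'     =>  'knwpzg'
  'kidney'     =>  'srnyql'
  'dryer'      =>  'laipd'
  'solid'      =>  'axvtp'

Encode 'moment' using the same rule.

uxwpzg

Letter i (0-indexed) is shifted by i+8, so successive shifts are 8, 9, 10, ….
Applying it to moment: m+8=u, o+9=x, m+10=w, e+11=p, n+12=z, t+13=g.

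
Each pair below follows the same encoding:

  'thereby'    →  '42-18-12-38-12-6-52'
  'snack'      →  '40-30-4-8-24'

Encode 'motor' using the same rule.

t(#20)→42 and h(#8)→18: differences scale by 2, so n = 2·pos + 2. With a=1..z=26, the number is 2·pos + 2.
Applying it to motor: m=13→28, o=15→32, t=20→42, o=15→32, r=18→38.

28-32-42-32-38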